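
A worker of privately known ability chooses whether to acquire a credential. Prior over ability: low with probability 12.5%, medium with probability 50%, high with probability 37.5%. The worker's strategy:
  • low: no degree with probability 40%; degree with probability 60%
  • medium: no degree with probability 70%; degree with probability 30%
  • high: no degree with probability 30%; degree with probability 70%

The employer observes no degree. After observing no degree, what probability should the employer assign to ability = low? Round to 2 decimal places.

Apply Bayes' rule using the sender's strategy as the likelihood.
P(no degree) = 0.125·0.4 + 0.5·0.7 + 0.375·0.3 = 0.5125
P(low | no degree) = (0.125·0.4) / 0.5125 = 0.05 / 0.5125 = 0.097561

0.10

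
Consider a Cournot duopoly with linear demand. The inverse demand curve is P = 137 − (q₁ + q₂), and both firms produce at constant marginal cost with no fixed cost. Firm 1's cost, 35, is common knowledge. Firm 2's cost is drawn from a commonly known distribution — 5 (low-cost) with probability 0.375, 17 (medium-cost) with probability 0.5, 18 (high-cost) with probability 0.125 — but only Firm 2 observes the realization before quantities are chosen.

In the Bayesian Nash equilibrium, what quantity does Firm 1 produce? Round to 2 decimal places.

Firm 2 with cost c maximizes (137 − (q₁+q₂) − c)·q₂, giving q₂(c) = (137 − c − q₁)/2.
E[c₂] = 0.375·5 + 0.5·17 + 0.125·18 = 12.625
Firm 1's FOC against E[q₂] yields q₁ = (137 − 2·35 + E[c₂])/3 = (137 − 70 + 12.625)/3 = 26.5417.

26.54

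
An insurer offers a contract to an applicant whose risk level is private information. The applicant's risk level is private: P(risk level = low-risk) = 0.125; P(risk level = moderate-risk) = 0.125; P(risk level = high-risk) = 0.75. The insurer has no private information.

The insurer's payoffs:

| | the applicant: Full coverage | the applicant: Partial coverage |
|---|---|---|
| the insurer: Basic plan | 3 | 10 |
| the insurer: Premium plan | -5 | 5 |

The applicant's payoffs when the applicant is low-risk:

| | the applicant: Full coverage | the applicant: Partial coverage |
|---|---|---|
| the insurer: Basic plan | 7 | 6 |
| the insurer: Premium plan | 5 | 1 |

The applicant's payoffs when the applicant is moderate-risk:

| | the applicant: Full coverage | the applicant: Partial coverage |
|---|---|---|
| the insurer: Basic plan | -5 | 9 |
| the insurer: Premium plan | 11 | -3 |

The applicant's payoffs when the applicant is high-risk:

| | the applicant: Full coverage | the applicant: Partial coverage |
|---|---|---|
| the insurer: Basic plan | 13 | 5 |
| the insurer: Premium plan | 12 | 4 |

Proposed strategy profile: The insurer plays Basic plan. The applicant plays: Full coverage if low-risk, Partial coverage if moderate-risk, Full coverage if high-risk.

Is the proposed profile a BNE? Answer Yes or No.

Yes

The insurer plays Basic plan: E[Basic plan] = 0.125·(3) + 0.125·(10) + 0.75·(3) = 3.875; E[Premium plan] = -3.75. Best-responding. ✓
The applicant (risk level low-risk), facing Basic plan: Full coverage gives 7, Partial coverage gives 6. Proposed Full coverage is best. ✓
The applicant (risk level moderate-risk), facing Basic plan: Full coverage gives -5, Partial coverage gives 9. Proposed Partial coverage is best. ✓
The applicant (risk level high-risk), facing Basic plan: Full coverage gives 13, Partial coverage gives 5. Proposed Full coverage is best. ✓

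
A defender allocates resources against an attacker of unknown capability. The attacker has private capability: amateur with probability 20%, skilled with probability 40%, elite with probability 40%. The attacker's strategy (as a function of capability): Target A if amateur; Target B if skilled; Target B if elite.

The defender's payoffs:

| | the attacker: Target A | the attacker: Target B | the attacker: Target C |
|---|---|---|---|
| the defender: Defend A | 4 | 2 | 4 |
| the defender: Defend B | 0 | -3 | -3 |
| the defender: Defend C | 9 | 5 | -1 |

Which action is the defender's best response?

Defend C

E[Defend A] = 0.2·(4) + 0.4·(2) + 0.4·(2) = 2.4
E[Defend B] = 0.2·(0) + 0.4·(-3) + 0.4·(-3) = -2.4
E[Defend C] = 0.2·(9) + 0.4·(5) + 0.4·(5) = 5.8
Best response: Defend C (5.8 is the largest).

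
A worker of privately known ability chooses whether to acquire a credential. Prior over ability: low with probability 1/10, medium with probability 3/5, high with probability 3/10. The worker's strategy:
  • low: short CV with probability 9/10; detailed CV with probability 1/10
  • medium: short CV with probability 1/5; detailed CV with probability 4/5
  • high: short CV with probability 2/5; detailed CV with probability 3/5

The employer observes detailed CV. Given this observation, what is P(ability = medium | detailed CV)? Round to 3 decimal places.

0.716

P(detailed CV) = (1/10)·(1/10) + (3/5)·(4/5) + (3/10)·(3/5) = 67/100
P(medium | detailed CV) = ((3/5)·(4/5)) / (67/100) = (12/25) / (67/100) = 48/67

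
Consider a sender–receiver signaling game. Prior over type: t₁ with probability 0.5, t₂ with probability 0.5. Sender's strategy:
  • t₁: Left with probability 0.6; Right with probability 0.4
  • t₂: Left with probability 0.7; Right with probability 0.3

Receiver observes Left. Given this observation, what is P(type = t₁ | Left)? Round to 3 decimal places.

Apply Bayes' rule using the sender's strategy as the likelihood.
P(Left) = 0.5·0.6 + 0.5·0.7 = 0.65
P(t₁ | Left) = (0.5·0.6) / 0.65 = 0.3 / 0.65 = 0.461538

0.462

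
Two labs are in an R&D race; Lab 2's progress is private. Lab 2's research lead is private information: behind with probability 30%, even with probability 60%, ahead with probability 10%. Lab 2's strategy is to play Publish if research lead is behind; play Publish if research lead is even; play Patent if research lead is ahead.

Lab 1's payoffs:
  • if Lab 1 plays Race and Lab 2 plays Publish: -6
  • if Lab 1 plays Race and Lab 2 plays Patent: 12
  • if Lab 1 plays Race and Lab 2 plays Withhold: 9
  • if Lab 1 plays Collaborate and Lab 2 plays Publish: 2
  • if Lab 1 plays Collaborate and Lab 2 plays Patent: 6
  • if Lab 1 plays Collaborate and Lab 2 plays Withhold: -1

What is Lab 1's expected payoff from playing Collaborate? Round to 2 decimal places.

E[Collaborate] = 0.3·2 + 0.6·2 + 0.1·6 = 0.6 + 1.2 + 0.6 = 2.4

2.40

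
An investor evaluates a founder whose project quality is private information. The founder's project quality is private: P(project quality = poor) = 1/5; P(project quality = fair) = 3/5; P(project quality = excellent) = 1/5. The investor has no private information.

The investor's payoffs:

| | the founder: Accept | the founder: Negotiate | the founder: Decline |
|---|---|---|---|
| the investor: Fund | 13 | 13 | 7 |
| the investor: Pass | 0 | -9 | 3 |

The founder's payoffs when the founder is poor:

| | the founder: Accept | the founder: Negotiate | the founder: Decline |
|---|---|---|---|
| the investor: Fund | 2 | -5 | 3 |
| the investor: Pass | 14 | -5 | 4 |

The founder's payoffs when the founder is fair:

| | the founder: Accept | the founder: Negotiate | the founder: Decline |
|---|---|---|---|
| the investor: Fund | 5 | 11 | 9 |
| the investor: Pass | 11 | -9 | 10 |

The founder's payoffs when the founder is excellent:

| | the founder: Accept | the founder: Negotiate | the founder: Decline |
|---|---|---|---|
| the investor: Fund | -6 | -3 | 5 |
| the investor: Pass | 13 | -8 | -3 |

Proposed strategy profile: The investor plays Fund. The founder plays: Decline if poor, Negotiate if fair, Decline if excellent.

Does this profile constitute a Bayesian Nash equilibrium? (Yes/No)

Yes

The investor plays Fund: E[Fund] = 1/5·(7) + 3/5·(13) + 1/5·(7) = 53/5; E[Pass] = -21/5. Best-responding. ✓
The founder (project quality poor), facing Fund: Accept gives 2, Negotiate gives -5, Decline gives 3. Proposed Decline is best. ✓
The founder (project quality fair), facing Fund: Accept gives 5, Negotiate gives 11, Decline gives 9. Proposed Negotiate is best. ✓
The founder (project quality excellent), facing Fund: Accept gives -6, Negotiate gives -3, Decline gives 5. Proposed Decline is best. ✓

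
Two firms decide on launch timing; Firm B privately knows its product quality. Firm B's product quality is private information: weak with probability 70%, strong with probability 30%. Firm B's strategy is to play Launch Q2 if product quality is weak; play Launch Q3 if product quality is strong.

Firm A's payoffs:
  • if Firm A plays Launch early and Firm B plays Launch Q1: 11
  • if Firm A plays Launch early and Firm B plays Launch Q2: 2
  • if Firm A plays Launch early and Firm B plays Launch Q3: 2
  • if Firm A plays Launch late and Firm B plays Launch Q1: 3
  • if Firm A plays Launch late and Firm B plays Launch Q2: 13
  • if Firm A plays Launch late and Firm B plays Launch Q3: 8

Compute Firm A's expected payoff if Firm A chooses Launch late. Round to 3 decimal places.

E[Launch late] = 0.7·13 + 0.3·8 = 9.1 + 2.4 = 11.5

11.500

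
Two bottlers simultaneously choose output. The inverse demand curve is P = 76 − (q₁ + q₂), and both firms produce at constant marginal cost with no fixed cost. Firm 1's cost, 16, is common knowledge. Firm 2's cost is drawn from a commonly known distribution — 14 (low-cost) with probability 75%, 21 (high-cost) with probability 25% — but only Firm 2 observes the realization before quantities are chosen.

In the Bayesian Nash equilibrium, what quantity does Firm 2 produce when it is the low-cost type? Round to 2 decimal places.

Firm 2 with cost c maximizes (76 − (q₁+q₂) − c)·q₂, giving q₂(c) = (76 − c − q₁)/2.
E[c₂] = 0.75·14 + 0.25·21 = 15.75
Firm 1's FOC against E[q₂] yields q₁ = (76 − 2·16 + E[c₂])/3 = (76 − 32 + 15.75)/3 = 19.9167.
q₂(low-cost) = (76 − 14 − 19.9167)/2 = 21.0417.

21.04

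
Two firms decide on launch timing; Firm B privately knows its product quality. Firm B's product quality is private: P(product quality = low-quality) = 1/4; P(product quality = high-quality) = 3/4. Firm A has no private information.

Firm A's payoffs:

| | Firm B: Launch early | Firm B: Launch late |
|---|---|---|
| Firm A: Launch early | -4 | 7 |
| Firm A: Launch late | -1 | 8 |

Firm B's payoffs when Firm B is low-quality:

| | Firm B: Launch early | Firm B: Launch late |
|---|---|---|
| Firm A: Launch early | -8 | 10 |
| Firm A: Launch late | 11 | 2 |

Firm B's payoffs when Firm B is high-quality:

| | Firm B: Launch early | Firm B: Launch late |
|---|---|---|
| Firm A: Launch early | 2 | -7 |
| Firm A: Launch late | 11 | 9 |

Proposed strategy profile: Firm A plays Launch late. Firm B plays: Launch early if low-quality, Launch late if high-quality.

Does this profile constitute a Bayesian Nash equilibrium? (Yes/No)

No

A profile is a BNE iff every type of every player is best-responding given beliefs about the other side.
Firm A plays Launch late: E[Launch late] = 1/4·(-1) + 3/4·(8) = 23/4; E[Launch early] = 17/4. Best-responding. ✓
Firm B (product quality low-quality), facing Launch late: Launch early gives 11, Launch late gives 2. Proposed Launch early is best. ✓
Firm B (product quality high-quality), facing Launch late: Launch early gives 11, Launch late gives 9. Proposed Launch late is not best — profitable deviation exists. ✗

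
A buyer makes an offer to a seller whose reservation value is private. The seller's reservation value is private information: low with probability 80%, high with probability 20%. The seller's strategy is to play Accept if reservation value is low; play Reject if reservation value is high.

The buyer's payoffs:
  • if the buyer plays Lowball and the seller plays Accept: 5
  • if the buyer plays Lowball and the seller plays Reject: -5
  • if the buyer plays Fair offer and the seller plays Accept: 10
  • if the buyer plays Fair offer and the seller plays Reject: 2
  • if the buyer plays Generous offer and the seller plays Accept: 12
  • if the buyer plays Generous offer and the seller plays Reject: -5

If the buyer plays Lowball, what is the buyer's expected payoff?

3

E[Lowball] = 0.8·5 + 0.2·(-5) = 4 + (-1) = 3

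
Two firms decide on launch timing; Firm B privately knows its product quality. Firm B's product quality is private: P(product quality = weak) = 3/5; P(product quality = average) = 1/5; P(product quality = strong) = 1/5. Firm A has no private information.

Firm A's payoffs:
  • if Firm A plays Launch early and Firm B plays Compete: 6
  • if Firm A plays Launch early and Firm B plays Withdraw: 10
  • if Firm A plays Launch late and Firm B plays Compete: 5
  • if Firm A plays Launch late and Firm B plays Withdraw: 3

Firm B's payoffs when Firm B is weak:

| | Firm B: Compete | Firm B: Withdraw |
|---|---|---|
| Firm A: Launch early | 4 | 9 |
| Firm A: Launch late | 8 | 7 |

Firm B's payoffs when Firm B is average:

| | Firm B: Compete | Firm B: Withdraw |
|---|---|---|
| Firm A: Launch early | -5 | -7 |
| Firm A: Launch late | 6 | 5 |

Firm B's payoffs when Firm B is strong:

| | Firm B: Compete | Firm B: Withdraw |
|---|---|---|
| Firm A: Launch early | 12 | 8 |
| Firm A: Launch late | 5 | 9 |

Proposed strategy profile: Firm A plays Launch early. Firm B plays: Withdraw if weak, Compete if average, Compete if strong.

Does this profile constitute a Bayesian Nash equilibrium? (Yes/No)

A profile is a BNE iff every type of every player is best-responding given beliefs about the other side.
Firm A plays Launch early: E[Launch early] = 3/5·(10) + 1/5·(6) + 1/5·(6) = 42/5; E[Launch late] = 19/5. Best-responding. ✓
Firm B (product quality weak), facing Launch early: Compete gives 4, Withdraw gives 9. Proposed Withdraw is best. ✓
Firm B (product quality average), facing Launch early: Compete gives -5, Withdraw gives -7. Proposed Compete is best. ✓
Firm B (product quality strong), facing Launch early: Compete gives 12, Withdraw gives 8. Proposed Compete is best. ✓

Yes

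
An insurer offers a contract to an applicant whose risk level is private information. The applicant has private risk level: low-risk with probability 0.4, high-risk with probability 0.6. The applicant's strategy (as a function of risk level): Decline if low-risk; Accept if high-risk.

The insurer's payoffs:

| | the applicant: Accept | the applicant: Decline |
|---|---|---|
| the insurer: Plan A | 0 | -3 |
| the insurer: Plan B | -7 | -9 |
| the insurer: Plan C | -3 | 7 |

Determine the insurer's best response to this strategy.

Plan C

Compute the insurer's expected payoff for each action, taking the expectation over the applicant's type.
E[Plan A] = 0.4·(-3) + 0.6·(0) = -1.2
E[Plan B] = 0.4·(-9) + 0.6·(-7) = -7.8
E[Plan C] = 0.4·(7) + 0.6·(-3) = 1
Best response: Plan C (1 is the largest).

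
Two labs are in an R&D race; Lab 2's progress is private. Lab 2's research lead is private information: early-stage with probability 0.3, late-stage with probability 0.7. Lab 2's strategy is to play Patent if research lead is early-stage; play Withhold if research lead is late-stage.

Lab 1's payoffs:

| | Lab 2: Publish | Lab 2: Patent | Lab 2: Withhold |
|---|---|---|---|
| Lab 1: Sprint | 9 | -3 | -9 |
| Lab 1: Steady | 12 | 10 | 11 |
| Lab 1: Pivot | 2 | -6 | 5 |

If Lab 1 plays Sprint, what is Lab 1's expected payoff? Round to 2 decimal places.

-7.20

E[Sprint] = 0.3·(-3) + 0.7·(-9) = (-0.9) + (-6.3) = -7.2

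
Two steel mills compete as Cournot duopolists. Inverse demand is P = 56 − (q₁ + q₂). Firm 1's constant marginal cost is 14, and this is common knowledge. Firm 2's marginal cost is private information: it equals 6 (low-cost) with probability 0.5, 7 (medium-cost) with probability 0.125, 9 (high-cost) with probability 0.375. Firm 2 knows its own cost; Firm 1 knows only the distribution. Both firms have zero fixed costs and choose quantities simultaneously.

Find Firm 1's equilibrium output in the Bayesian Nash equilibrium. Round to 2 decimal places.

Firm 2 with cost c maximizes (56 − (q₁+q₂) − c)·q₂, giving q₂(c) = (56 − c − q₁)/2.
E[c₂] = 0.5·6 + 0.125·7 + 0.375·9 = 7.25
Firm 1's FOC against E[q₂] yields q₁ = (56 − 2·14 + E[c₂])/3 = (56 − 28 + 7.25)/3 = 11.75.

11.75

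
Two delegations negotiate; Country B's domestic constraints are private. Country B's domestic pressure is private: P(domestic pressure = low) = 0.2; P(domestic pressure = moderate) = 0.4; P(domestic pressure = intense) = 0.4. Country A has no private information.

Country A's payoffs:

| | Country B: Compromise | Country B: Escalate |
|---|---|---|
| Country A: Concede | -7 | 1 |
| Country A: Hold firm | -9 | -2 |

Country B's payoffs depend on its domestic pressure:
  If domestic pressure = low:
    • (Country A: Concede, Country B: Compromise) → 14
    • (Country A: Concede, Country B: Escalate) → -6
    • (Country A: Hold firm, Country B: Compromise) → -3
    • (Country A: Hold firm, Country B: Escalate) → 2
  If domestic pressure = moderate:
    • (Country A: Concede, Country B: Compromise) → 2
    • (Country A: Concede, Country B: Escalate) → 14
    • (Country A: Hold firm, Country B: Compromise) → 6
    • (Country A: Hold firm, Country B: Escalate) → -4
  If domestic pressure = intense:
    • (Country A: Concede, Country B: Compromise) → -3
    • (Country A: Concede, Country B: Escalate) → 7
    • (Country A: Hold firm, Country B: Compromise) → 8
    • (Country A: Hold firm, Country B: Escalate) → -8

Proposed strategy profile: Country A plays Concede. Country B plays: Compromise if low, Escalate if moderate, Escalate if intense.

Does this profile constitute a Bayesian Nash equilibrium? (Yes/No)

Yes

Country A plays Concede: E[Concede] = 0.2·(-7) + 0.4·(1) + 0.4·(1) = -0.6; E[Hold firm] = -3.4. Best-responding. ✓
Country B (domestic pressure low), facing Concede: Compromise gives 14, Escalate gives -6. Proposed Compromise is best. ✓
Country B (domestic pressure moderate), facing Concede: Compromise gives 2, Escalate gives 14. Proposed Escalate is best. ✓
Country B (domestic pressure intense), facing Concede: Compromise gives -3, Escalate gives 7. Proposed Escalate is best. ✓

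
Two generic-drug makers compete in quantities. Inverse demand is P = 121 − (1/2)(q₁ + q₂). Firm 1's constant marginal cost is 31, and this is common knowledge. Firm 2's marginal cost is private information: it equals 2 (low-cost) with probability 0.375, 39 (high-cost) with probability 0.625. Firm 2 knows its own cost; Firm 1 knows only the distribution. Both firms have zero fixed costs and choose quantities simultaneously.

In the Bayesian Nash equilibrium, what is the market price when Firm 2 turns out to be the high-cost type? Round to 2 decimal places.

Type-c best response for Firm 2: q₂(c) = (121 − c) − q₁/2.
Firm 1 maximizes expected profit; its first-order condition is 121 − q₁ − (1/2)E[q₂] − 31 = 0.
Substituting E[q₂] and solving: E[c₂] = 25.125, so q₁ = (121 − 2·31 + 25.125)/(3/2) = 56.0833.
q₂(high-cost) = 53.9583, so P = 121 − (1/2)·(56.0833 + 53.9583) = 65.9792.

65.98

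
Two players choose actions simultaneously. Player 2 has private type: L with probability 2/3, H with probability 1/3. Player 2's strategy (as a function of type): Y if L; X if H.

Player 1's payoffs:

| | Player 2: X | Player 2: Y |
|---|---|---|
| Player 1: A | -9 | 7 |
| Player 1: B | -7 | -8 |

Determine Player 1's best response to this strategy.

E[A] = 2/3·(7) + 1/3·(-9) = 5/3
E[B] = 2/3·(-8) + 1/3·(-7) = -23/3
Best response: A (5/3 is the largest).

A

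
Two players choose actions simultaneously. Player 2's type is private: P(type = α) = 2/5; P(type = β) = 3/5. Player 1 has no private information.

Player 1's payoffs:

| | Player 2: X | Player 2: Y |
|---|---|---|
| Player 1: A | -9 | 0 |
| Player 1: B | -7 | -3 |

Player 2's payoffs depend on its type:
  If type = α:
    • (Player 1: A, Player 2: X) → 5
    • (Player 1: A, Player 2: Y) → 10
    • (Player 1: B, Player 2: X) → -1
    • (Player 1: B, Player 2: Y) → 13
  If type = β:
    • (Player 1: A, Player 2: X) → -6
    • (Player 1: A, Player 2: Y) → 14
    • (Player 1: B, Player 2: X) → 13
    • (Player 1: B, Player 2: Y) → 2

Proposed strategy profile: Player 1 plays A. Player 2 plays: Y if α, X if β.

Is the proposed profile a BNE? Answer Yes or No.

No

Player 1 plays A: E[A] = 2/5·(0) + 3/5·(-9) = -27/5; E[B] = -27/5. Best-responding. ✓
Player 2 (type α), facing A: X gives 5, Y gives 10. Proposed Y is best. ✓
Player 2 (type β), facing A: X gives -6, Y gives 14. Proposed X is not best — profitable deviation exists. ✗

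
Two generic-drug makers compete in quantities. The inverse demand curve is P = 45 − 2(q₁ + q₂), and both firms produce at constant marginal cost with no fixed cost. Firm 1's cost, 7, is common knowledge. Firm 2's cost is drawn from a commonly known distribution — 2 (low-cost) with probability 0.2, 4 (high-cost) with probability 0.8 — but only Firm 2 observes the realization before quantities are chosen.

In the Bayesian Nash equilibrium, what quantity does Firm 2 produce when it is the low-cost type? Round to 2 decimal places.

Each type of Firm 2 best-responds to q₁; Firm 1 best-responds to the expected q₂ over Firm 2's types.
Firm 2 with cost c maximizes (45 − 2(q₁+q₂) − c)·q₂, giving q₂(c) = (45 − c − 2q₁)/4.
E[c₂] = 0.2·2 + 0.8·4 = 3.6
Firm 1's FOC against E[q₂] yields q₁ = (45 − 2·7 + E[c₂])/6 = (45 − 14 + 3.6)/6 = 5.76667.
q₂(low-cost) = (45 − 2 − 2·5.76667)/4 = 7.86667.

7.87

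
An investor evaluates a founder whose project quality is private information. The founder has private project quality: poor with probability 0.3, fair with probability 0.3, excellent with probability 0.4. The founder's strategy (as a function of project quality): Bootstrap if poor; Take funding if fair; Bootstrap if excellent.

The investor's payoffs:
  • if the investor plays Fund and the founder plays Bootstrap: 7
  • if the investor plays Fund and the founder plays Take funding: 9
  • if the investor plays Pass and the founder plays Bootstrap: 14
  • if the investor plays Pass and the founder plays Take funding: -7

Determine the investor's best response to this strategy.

E[Fund] = 0.3·(7) + 0.3·(9) + 0.4·(7) = 7.6
E[Pass] = 0.3·(14) + 0.3·(-7) + 0.4·(14) = 7.7
Best response: Pass (7.7 is the largest).

Pass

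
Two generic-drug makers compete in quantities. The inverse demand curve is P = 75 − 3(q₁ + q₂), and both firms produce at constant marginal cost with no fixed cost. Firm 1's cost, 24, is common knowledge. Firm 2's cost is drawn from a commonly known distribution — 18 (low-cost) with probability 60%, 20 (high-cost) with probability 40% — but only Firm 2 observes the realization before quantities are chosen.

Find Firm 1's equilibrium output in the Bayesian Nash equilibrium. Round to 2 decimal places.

Type-c best response for Firm 2: q₂(c) = (75 − c)/6 − q₁/2.
Firm 1 maximizes expected profit; its first-order condition is 75 − 6q₁ − 3E[q₂] − 24 = 0.
Substituting E[q₂] and solving: E[c₂] = 18.8, so q₁ = (75 − 2·24 + 18.8)/9 = 5.08889.

5.09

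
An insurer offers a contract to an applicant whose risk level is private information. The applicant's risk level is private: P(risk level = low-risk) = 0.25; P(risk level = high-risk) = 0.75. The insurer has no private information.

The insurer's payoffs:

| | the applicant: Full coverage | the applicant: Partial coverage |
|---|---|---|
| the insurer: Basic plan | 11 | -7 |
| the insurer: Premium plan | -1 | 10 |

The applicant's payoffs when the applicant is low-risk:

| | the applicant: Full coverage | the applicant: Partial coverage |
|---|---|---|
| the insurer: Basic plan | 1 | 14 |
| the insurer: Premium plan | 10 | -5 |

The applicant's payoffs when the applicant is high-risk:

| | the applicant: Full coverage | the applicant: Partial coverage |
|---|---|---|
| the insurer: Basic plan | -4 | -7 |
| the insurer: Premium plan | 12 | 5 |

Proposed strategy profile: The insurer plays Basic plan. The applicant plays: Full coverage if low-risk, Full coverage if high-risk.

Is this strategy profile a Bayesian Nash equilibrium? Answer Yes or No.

A profile is a BNE iff every type of every player is best-responding given beliefs about the other side.
The insurer plays Basic plan: E[Basic plan] = 0.25·(11) + 0.75·(11) = 11; E[Premium plan] = -1. Best-responding. ✓
The applicant (risk level low-risk), facing Basic plan: Full coverage gives 1, Partial coverage gives 14. Proposed Full coverage is not best — profitable deviation exists. ✗
The applicant (risk level high-risk), facing Basic plan: Full coverage gives -4, Partial coverage gives -7. Proposed Full coverage is best. ✓

No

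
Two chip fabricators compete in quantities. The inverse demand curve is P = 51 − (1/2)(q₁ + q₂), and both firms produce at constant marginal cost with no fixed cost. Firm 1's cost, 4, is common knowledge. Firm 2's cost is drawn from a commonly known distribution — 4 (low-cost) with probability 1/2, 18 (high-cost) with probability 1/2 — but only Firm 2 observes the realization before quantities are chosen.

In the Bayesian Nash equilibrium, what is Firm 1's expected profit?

Type-c best response for Firm 2: q₂(c) = (51 − c) − q₁/2.
Firm 1 maximizes expected profit; its first-order condition is 51 − q₁ − (1/2)E[q₂] − 4 = 0.
Substituting E[q₂] and solving: E[c₂] = 11, so q₁ = (51 − 2·4 + 11)/(3/2) = 36.
E[P] = 51 − (1/2)·(q₁ + E[q₂]) = 22; Firm 1's expected profit = (E[P] − 4)·q₁ = (22 − 4)·36 = 648.

648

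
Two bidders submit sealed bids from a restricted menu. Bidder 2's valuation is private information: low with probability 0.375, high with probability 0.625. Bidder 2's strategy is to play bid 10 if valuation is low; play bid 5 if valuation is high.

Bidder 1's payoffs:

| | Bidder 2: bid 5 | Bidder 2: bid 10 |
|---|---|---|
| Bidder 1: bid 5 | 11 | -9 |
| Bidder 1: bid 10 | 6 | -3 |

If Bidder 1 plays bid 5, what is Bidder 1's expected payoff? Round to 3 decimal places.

3.500

Take the expectation over Bidder 2's valuation, weighting each type's action by its prior probability.
E[bid 5] = 0.375·(-9) + 0.625·11 = (-3.375) + 6.875 = 3.5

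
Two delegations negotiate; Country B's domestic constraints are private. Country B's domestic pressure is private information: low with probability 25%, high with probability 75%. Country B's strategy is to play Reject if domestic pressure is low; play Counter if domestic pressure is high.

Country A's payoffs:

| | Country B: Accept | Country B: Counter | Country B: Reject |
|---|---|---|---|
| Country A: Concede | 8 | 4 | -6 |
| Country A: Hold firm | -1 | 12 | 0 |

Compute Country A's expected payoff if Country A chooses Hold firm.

9

E[Hold firm] = 0.25·0 + 0.75·12 = 0 + 9 = 9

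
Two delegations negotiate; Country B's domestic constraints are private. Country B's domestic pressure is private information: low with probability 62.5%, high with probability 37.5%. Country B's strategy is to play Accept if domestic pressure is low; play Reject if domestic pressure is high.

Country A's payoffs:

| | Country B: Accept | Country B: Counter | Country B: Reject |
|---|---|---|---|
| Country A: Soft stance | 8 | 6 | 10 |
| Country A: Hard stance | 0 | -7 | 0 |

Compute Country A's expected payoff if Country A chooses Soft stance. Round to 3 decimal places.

E[Soft stance] = 0.625·8 + 0.375·10 = 5 + 3.75 = 8.75

8.750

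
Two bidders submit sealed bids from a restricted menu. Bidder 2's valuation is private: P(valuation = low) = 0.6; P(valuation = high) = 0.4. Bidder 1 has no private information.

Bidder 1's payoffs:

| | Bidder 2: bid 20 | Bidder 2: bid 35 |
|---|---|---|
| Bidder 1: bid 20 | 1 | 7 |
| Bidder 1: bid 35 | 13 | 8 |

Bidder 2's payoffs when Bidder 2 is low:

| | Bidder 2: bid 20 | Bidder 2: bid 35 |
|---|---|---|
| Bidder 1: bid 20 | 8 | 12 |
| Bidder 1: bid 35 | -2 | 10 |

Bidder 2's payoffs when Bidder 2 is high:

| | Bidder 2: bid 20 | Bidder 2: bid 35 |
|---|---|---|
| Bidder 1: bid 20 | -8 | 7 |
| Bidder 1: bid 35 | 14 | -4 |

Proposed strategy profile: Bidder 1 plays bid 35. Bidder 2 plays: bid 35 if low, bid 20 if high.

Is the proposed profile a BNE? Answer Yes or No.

Yes

Bidder 1 plays bid 35: E[bid 35] = 0.6·(8) + 0.4·(13) = 10; E[bid 20] = 4.6. Best-responding. ✓
Bidder 2 (valuation low), facing bid 35: bid 20 gives -2, bid 35 gives 10. Proposed bid 35 is best. ✓
Bidder 2 (valuation high), facing bid 35: bid 20 gives 14, bid 35 gives -4. Proposed bid 20 is best. ✓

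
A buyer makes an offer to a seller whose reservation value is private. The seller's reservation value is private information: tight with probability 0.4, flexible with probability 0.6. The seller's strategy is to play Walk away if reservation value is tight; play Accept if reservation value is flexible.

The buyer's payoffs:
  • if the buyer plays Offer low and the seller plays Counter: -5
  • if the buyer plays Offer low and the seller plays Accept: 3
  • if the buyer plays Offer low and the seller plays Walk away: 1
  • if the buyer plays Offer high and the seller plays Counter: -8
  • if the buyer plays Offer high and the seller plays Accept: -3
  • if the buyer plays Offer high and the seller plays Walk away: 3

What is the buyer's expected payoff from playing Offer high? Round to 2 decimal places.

Take the expectation over the seller's reservation value, weighting each type's action by its prior probability.
E[Offer high] = 0.4·3 + 0.6·(-3) = 1.2 + (-1.8) = -0.6

-0.60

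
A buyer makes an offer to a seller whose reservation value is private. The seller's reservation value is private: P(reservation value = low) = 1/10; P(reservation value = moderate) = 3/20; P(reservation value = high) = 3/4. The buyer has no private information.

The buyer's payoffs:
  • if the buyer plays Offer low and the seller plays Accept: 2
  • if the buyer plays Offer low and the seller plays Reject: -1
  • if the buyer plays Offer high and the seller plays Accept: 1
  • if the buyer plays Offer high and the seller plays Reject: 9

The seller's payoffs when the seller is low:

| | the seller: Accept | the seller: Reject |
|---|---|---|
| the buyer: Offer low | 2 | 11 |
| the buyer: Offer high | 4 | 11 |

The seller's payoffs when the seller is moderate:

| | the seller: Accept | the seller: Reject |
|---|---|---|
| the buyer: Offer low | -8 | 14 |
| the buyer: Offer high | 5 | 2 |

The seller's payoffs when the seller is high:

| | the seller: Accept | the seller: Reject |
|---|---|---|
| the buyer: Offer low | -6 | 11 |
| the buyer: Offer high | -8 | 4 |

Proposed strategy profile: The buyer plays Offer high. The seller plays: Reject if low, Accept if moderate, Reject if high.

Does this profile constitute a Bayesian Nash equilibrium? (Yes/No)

A profile is a BNE iff every type of every player is best-responding given beliefs about the other side.
The buyer plays Offer high: E[Offer high] = 1/10·(9) + 3/20·(1) + 3/4·(9) = 39/5; E[Offer low] = -11/20. Best-responding. ✓
The seller (reservation value low), facing Offer high: Accept gives 4, Reject gives 11. Proposed Reject is best. ✓
The seller (reservation value moderate), facing Offer high: Accept gives 5, Reject gives 2. Proposed Accept is best. ✓
The seller (reservation value high), facing Offer high: Accept gives -8, Reject gives 4. Proposed Reject is best. ✓

Yes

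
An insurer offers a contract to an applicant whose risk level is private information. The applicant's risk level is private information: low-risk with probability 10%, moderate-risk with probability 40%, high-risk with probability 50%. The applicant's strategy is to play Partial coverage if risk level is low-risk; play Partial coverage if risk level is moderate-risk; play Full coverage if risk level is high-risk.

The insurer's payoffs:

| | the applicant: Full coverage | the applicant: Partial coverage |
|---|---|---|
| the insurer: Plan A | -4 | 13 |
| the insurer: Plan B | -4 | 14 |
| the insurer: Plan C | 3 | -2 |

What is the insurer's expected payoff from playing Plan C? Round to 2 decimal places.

0.50

E[Plan C] = 0.1·(-2) + 0.4·(-2) + 0.5·3 = (-0.2) + (-0.8) + 1.5 = 0.5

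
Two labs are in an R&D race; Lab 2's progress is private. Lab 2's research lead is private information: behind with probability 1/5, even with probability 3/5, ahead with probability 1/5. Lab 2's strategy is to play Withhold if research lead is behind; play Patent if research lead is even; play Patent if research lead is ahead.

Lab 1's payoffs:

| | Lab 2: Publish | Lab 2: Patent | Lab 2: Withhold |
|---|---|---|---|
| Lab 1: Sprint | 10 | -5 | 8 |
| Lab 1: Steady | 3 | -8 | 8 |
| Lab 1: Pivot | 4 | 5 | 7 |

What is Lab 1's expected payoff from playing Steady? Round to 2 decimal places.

Take the expectation over Lab 2's research lead, weighting each type's action by its prior probability.
E[Steady] = 1/5·8 + 3/5·(-8) + 1/5·(-8) = 8/5 + (-24/5) + (-8/5) = -24/5

-4.80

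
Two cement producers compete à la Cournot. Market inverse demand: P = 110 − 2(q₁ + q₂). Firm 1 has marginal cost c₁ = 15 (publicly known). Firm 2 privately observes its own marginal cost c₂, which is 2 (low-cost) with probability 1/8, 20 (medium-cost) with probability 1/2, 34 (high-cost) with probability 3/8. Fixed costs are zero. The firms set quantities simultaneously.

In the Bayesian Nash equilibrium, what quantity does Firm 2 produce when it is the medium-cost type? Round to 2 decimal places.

Type-c best response for Firm 2: q₂(c) = (110 − c)/4 − q₁/2.
Firm 1 maximizes expected profit; its first-order condition is 110 − 4q₁ − 2E[q₂] − 15 = 0.
Substituting E[q₂] and solving: E[c₂] = 23, so q₁ = (110 − 2·15 + 23)/6 = 17.1667.
q₂(medium-cost) = (110 − 20 − 2·17.1667)/4 = 13.9167.

13.92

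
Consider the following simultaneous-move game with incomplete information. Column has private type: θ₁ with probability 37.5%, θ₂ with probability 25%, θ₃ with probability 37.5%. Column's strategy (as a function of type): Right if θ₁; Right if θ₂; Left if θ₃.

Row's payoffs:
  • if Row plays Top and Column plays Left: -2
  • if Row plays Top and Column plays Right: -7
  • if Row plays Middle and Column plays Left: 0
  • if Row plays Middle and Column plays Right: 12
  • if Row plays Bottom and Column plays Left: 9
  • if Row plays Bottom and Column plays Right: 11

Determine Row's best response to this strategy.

Bottom

E[Top] = 0.375·(-7) + 0.25·(-7) + 0.375·(-2) = -5.125
E[Middle] = 0.375·(12) + 0.25·(12) + 0.375·(0) = 7.5
E[Bottom] = 0.375·(11) + 0.25·(11) + 0.375·(9) = 10.25
Best response: Bottom (10.25 is the largest).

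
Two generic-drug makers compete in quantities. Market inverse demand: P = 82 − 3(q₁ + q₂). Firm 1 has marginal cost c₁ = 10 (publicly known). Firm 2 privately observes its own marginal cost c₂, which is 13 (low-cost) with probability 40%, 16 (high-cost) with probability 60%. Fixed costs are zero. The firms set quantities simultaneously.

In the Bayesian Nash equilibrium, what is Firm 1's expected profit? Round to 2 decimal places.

218.45

Each type of Firm 2 best-responds to q₁; Firm 1 best-responds to the expected q₂ over Firm 2's types.
Firm 2 with cost c maximizes (82 − 3(q₁+q₂) − c)·q₂, giving q₂(c) = (82 − c − 3q₁)/6.
E[c₂] = 0.4·13 + 0.6·16 = 14.8
Firm 1's FOC against E[q₂] yields q₁ = (82 − 2·10 + E[c₂])/9 = (82 − 20 + 14.8)/9 = 8.53333.
E[P] = 82 − 3·(q₁ + E[q₂]) = 35.6; Firm 1's expected profit = (E[P] − 10)·q₁ = (35.6 − 10)·8.53333 = 218.453.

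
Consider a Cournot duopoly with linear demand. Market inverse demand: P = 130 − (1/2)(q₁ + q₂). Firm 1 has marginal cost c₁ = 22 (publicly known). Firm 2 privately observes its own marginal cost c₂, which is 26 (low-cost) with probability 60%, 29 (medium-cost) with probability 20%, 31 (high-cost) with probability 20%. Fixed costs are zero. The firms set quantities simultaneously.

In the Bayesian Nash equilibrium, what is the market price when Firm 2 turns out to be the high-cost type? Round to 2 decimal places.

61.57

Each type of Firm 2 best-responds to q₁; Firm 1 best-responds to the expected q₂ over Firm 2's types.
Firm 2 with cost c maximizes (130 − (1/2)(q₁+q₂) − c)·q₂, giving q₂(c) = (130 − c − (1/2)q₁).
E[c₂] = 0.6·26 + 0.2·29 + 0.2·31 = 27.6
Firm 1's FOC against E[q₂] yields q₁ = (130 − 2·22 + E[c₂])/(3/2) = (130 − 44 + 27.6)/(3/2) = 75.7333.
q₂(high-cost) = 61.1333, so P = 130 − (1/2)·(75.7333 + 61.1333) = 61.5667.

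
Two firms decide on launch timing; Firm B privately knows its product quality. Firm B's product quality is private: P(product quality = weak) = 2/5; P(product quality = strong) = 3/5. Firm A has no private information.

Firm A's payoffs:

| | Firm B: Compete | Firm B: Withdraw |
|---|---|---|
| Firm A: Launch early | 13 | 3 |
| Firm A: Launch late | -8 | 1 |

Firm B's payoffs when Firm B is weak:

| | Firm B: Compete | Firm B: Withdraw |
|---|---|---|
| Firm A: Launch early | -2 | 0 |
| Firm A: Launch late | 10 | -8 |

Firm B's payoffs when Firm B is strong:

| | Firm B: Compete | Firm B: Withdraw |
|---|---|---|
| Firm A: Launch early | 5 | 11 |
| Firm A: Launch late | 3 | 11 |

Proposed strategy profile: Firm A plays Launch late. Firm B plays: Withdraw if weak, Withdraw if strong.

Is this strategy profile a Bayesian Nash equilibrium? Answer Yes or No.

No

A profile is a BNE iff every type of every player is best-responding given beliefs about the other side.
Firm A plays Launch late: E[Launch late] = 2/5·(1) + 3/5·(1) = 1; E[Launch early] = 3. Not best-responding. ✗
Firm B (product quality weak), facing Launch late: Compete gives 10, Withdraw gives -8. Proposed Withdraw is not best — profitable deviation exists. ✗
Firm B (product quality strong), facing Launch late: Compete gives 3, Withdraw gives 11. Proposed Withdraw is best. ✓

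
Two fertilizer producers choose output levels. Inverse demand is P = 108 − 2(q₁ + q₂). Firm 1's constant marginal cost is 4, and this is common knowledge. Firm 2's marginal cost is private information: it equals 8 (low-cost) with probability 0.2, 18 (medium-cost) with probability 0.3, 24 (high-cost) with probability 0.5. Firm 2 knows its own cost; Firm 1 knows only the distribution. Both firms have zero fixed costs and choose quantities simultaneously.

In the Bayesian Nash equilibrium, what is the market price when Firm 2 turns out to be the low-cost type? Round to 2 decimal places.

Each type of Firm 2 best-responds to q₁; Firm 1 best-responds to the expected q₂ over Firm 2's types.
Firm 2 with cost c maximizes (108 − 2(q₁+q₂) − c)·q₂, giving q₂(c) = (108 − c − 2q₁)/4.
E[c₂] = 0.2·8 + 0.3·18 + 0.5·24 = 19
Firm 1's FOC against E[q₂] yields q₁ = (108 − 2·4 + E[c₂])/6 = (108 − 8 + 19)/6 = 19.8333.
q₂(low-cost) = 15.0833, so P = 108 − 2·(19.8333 + 15.0833) = 38.1667.

38.17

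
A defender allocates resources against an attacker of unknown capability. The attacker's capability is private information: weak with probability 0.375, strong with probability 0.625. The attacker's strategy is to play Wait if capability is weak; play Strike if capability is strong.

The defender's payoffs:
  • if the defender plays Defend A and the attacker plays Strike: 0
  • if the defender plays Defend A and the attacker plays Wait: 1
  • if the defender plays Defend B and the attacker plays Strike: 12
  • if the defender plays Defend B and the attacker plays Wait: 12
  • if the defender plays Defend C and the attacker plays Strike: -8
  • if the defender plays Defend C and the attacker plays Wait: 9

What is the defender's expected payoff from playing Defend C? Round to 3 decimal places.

E[Defend C] = 0.375·9 + 0.625·(-8) = 3.375 + (-5) = -1.625

-1.625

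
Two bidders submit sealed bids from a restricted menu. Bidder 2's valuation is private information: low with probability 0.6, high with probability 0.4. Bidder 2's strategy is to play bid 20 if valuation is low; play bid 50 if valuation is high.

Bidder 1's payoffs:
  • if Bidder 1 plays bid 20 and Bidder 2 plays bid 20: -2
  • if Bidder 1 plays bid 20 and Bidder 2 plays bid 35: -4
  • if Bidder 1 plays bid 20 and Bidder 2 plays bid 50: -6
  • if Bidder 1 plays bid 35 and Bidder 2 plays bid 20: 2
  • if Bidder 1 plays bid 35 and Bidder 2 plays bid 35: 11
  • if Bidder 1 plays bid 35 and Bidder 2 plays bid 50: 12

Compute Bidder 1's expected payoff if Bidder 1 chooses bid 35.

E[bid 35] = 0.6·2 + 0.4·12 = 1.2 + 4.8 = 6

6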